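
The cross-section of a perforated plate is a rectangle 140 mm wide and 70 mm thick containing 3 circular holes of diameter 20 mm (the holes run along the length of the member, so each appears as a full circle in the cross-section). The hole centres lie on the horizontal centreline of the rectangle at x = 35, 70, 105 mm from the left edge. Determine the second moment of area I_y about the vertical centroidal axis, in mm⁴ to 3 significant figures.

Split into non-overlapping primitives; take the origin at the lower-left of the bounding box.
Plate: 140 × 70, A = 9 800 mm², x = 70 mm, Ī = 16 006 667 mm⁴.
Hole 1 (subtracted): ⌀20, A = 314.16 mm², x = 35 mm, Ī = 7 854 mm⁴.
Hole 2 (subtracted): ⌀20, A = 314.16 mm², x = 70 mm, Ī = 7 854 mm⁴.
Hole 3 (subtracted): ⌀20, A = 314.16 mm², x = 105 mm, Ī = 7 854 mm⁴.
By symmetry the centroid is at mid-width, x̄ = 70 mm.
Transfer each piece to the vertical centroidal axis using Ī + A·d² with d = x − 70:
  plate: d = 0 mm → contributes +16 006 667 mm⁴
  hole 1: d = -35 mm → contributes −392 699 mm⁴
  hole 2: d = 0 mm → contributes −7 854 mm⁴
  hole 3: d = 35 mm → contributes −392 699 mm⁴
Total I = 15 213 415 mm⁴.

I_y ≈ 1.52 × 10⁷ mm⁴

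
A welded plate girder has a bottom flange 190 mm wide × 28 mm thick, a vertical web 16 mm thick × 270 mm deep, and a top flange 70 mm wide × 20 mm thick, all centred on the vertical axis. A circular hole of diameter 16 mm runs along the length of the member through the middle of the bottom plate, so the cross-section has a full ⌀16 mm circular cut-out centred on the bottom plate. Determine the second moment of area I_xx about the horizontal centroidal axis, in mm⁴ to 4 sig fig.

Decompose the section into non-overlapping parts with the origin at the bottom-left of its bounding rectangle.
Bottom plate: 190 × 28, A = 5 320 mm², y = 14 mm, Ī = 347 573 mm⁴.
Web plate: 16 × 270, A = 4 320 mm², y = 163 mm, Ī = 26 244 000 mm⁴.
Top plate: 70 × 20, A = 1 400 mm², y = 308 mm, Ī = 46666.7 mm⁴.
Hole (subtracted): ⌀16, A = 201.062 mm², y = 14 mm, Ī = 3216.99 mm⁴.
Centroid: ȳ = ΣA·y / ΣA = 111.36 mm.
Transfer each piece to the horizontal centroidal axis using Ī + A·d² with d = y − 111.36:
  bottom plate: d = -97.3601 mm → contributes +50 775 786 mm⁴
  web plate: d = 51.6399 mm → contributes +37 764 058 mm⁴
  top plate: d = 196.64 mm → contributes +54 180 822 mm⁴
  hole: d = -97.3601 mm → contributes −1 909 080 mm⁴
Total I = 140 811 586 mm⁴.

I_xx ≈ 1.408 × 10⁸ mm⁴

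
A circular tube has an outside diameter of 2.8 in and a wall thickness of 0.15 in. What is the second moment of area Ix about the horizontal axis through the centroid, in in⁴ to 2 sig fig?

Ix ≈ 1.1 in⁴

Split into non-overlapping primitives; take the origin at the lower-left of the bounding box.
Outer circle: ⌀2.8, A = 6.158 in², y = 1.4 in, Ī = 3.017 in⁴.
Bore (subtracted): ⌀2.5, A = 4.909 in², y = 1.4 in, Ī = 1.917 in⁴.
By symmetry the centroid is at mid-height, ȳ = 1.4 in.
All pieces are centred on the horizontal axis through the centroid, so I = ΣĪ (holes subtracted) = 1.1 in⁴.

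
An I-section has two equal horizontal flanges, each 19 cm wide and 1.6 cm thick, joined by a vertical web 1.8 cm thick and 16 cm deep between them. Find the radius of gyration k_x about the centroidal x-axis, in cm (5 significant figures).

Treat the section as a set of non-overlapping primitives; coordinates are from the bounding-box lower-left.
Bottom flange: 19 × 1.6, A = 30.4 cm², y = 0.8 cm, Ī = 6.485333 cm⁴.
Web: 1.8 × 16, A = 28.8 cm², y = 9.6 cm, Ī = 614.4 cm⁴.
Top flange: 19 × 1.6, A = 30.4 cm², y = 18.4 cm, Ī = 6.485333 cm⁴.
By symmetry the centroid is at mid-height, ȳ = 9.6 cm.
Transfer each piece to the centroidal x-axis using Ī + A·d² with d = y − 9.6:
  bottom flange: d = -8.8 cm → contributes +2360.661 cm⁴
  web: d = 0 cm → contributes +614.4 cm⁴
  top flange: d = 8.8 cm → contributes +2360.661 cm⁴
Total I = 5335.723 cm⁴.
Radius of gyration: k = √(I/A) = √(5335.723 / 89.6) = 7.716896 cm.

k_x ≈ 7.7169 cm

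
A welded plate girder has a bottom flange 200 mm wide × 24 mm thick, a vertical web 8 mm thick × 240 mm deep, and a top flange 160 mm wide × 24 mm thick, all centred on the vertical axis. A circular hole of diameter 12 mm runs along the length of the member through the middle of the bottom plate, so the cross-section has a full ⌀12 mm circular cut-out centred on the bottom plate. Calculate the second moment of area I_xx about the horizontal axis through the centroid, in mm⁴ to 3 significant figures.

Break the section into simple shapes (no overlaps), measuring from the bottom-left corner of the bounding box.
Bottom plate: 200 × 24, A = 4 800 mm², y = 12 mm, Ī = 230 400 mm⁴.
Web plate: 8 × 240, A = 1 920 mm², y = 144 mm, Ī = 9 216 000 mm⁴.
Top plate: 160 × 24, A = 3 840 mm², y = 276 mm, Ī = 184 320 mm⁴.
Hole (subtracted): ⌀12, A = 113.1 mm², y = 12 mm, Ī = 1017.9 mm⁴.
Centroid: ȳ = ΣA·y / ΣA = 133.3 mm.
Transfer each piece to the horizontal axis through the centroid using Ī + A·d² with d = y − 133.3:
  bottom plate: d = -121.3 mm → contributes +70 855 076 mm⁴
  web plate: d = 10.701 mm → contributes +9 435 857 mm⁴
  top plate: d = 142.7 mm → contributes +78 380 329 mm⁴
  hole: d = -121.3 mm → contributes −1 665 073 mm⁴
Total I = 157 006 189 mm⁴.

I_xx ≈ 1.57 × 10⁸ mm⁴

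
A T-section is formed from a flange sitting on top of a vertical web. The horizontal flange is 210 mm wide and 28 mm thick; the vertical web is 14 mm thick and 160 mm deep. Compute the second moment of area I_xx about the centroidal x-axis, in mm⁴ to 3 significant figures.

Decompose the section into non-overlapping parts with the origin at the bottom-left of its bounding rectangle.
Flange: 210 × 28, A = 5 880 mm², y = 174 mm, Ī = 384 160 mm⁴.
Web: 14 × 160, A = 2 240 mm², y = 80 mm, Ī = 4 778 667 mm⁴.
Centroid: ȳ = ΣA·y / ΣA = 148.07 mm.
Transfer each piece to the centroidal x-axis using Ī + A·d² with d = y − 148.07:
  flange: d = 25.931 mm → contributes +4 337 981 mm⁴
  web: d = -68.069 mm → contributes +15 157 447 mm⁴
Total I = 19 495 428 mm⁴.

I_xx ≈ 1.95 × 10⁷ mm⁴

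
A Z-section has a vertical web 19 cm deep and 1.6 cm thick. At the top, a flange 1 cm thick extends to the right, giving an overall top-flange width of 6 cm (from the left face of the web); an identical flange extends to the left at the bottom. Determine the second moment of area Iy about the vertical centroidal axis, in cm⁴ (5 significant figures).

Iy ≈ 99.883 cm⁴

Split into non-overlapping primitives; take the origin at the lower-left of the bounding box.
Web: 1.6 × 19, A = 30.4 cm², x = 5.2 cm, Ī = 6.485333 cm⁴.
Top flange (beyond web): 4.4 × 1, A = 4.4 cm², x = 8.2 cm, Ī = 7.098667 cm⁴.
Bottom flange (beyond web): 4.4 × 1, A = 4.4 cm², x = 2.2 cm, Ī = 7.098667 cm⁴.
Centroid: x̄ = ΣA·x / ΣA = 5.2 cm.
Transfer each piece to the vertical centroidal axis using Ī + A·d² with d = x − 5.2:
  web: d = 0 cm → contributes +6.485333 cm⁴
  top flange (beyond web): d = 3 cm → contributes +46.69867 cm⁴
  bottom flange (beyond web): d = -3 cm → contributes +46.69867 cm⁴
Total I = 99.88267 cm⁴.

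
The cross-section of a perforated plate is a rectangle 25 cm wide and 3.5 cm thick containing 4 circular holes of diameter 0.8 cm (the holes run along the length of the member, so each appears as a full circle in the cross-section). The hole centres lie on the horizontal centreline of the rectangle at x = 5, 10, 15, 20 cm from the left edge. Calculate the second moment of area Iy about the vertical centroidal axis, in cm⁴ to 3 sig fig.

Iy ≈ 4490 cm⁴

Decompose the section into non-overlapping parts with the origin at the bottom-left of its bounding rectangle.
Plate: 25 × 3.5, A = 87.5 cm², x = 12.5 cm, Ī = 4557.3 cm⁴.
Hole 1 (subtracted): ⌀0.8, A = 0.50265 cm², x = 5 cm, Ī = 0.020106 cm⁴.
Hole 2 (subtracted): ⌀0.8, A = 0.50265 cm², x = 10 cm, Ī = 0.020106 cm⁴.
Hole 3 (subtracted): ⌀0.8, A = 0.50265 cm², x = 15 cm, Ī = 0.020106 cm⁴.
Hole 4 (subtracted): ⌀0.8, A = 0.50265 cm², x = 20 cm, Ī = 0.020106 cm⁴.
By symmetry the centroid is at mid-width, x̄ = 12.5 cm.
Transfer each piece to the vertical centroidal axis using Ī + A·d² with d = x − 12.5:
  plate: d = 0 cm → contributes +4557.3 cm⁴
  hole 1: d = -7.5 cm → contributes −28.294 cm⁴
  hole 2: d = -2.5 cm → contributes −3.1617 cm⁴
  hole 3: d = 2.5 cm → contributes −3.1617 cm⁴
  hole 4: d = 7.5 cm → contributes −28.294 cm⁴
Total I = 4494.4 cm⁴.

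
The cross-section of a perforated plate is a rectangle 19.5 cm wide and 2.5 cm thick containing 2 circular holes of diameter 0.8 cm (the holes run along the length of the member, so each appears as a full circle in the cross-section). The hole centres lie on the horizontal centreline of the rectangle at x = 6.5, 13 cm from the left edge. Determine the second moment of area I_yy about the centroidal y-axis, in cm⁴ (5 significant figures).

I_yy ≈ 1534.1 cm⁴

Break the section into simple shapes (no overlaps), measuring from the bottom-left corner of the bounding box.
Plate: 19.5 × 2.5, A = 48.75 cm², x = 9.75 cm, Ī = 1544.766 cm⁴.
Hole 1 (subtracted): ⌀0.8, A = 0.5026548 cm², x = 6.5 cm, Ī = 0.02010619 cm⁴.
Hole 2 (subtracted): ⌀0.8, A = 0.5026548 cm², x = 13 cm, Ī = 0.02010619 cm⁴.
By symmetry the centroid is at mid-width, x̄ = 9.75 cm.
Transfer each piece to the centroidal y-axis using Ī + A·d² with d = x − 9.75:
  plate: d = 0 cm → contributes +1544.766 cm⁴
  hole 1: d = -3.25 cm → contributes −5.329398 cm⁴
  hole 2: d = 3.25 cm → contributes −5.329398 cm⁴
Total I = 1534.107 cm⁴.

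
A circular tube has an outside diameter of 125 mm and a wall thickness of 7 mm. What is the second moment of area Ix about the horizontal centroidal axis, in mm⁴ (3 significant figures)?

Decompose the section into non-overlapping parts with the origin at the bottom-left of its bounding rectangle.
Outer circle: ⌀125, A = 12 272 mm², y = 62.5 mm, Ī = 11 984 225 mm⁴.
Bore (subtracted): ⌀111, A = 9676.9 mm², y = 62.5 mm, Ī = 7 451 811 mm⁴.
By symmetry the centroid is at mid-height, ȳ = 62.5 mm.
All pieces are centred on the horizontal centroidal axis, so I = ΣĪ (holes subtracted) = 4 532 414 mm⁴.

Ix ≈ 4.53 × 10⁶ mm⁴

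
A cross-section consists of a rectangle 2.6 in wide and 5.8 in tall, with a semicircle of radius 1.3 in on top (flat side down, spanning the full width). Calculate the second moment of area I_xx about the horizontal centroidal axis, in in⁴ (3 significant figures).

I_xx ≈ 69.5 in⁴

Split into non-overlapping primitives; take the origin at the lower-left of the bounding box.
Rectangular body: 2.6 × 5.8, A = 15.08 in², y = 2.9 in, Ī = 42.274 in⁴.
Semicircular cap: semicircle r = 1.3, A = 2.6546 in², y = 6.3517 in, Ī = 0.31348 in⁴.
Centroid: ȳ = ΣA·y / ΣA = 3.4167 in.
Transfer each piece to the horizontal centroidal axis using Ī + A·d² with d = y − 3.4167:
  rectangular body: d = -0.51668 in → contributes +46.3 in⁴
  semicircular cap: d = 2.9351 in → contributes +23.182 in⁴
Total I = 69.482 in⁴.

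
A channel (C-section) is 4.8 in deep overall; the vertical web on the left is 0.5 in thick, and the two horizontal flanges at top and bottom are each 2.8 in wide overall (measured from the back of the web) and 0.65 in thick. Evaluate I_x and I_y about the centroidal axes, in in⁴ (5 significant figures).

I_x ≈ 17.587 in⁴, I_y ≈ 3.9775 in⁴

Split into non-overlapping primitives; take the origin at the lower-left of the bounding box.
Web: 0.5 × 4.8, A = 2.4 in², y = 2.4 in, Ī = 4.608 in⁴.
Top flange (beyond web): 2.3 × 0.65, A = 1.495 in², y = 4.475 in, Ī = 0.05263646 in⁴.
Bottom flange (beyond web): 2.3 × 0.65, A = 1.495 in², y = 0.325 in, Ī = 0.05263646 in⁴.
By symmetry the centroid is at mid-height, ȳ = 2.4 in.
Transfer each piece to the centroidal x-axis using Ī + A·d² with d = y − 2.4:
  web: d = 0 in → contributes +4.608 in⁴
  top flange (beyond web): d = 2.075 in → contributes +6.489546 in⁴
  bottom flange (beyond web): d = -2.075 in → contributes +6.489546 in⁴
Total I = 17.58709 in⁴.
For the y-axis: x̄ = 1.026623 in.
Repeating about the centroidal y-axis gives I_y = 3.977546 in⁴.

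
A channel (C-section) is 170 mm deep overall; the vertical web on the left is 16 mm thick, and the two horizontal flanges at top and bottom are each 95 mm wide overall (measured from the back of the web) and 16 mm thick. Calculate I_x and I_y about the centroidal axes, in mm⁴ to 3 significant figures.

Treat the section as a set of non-overlapping primitives; coordinates are from the bounding-box lower-left.
Web: 16 × 170, A = 2 720 mm², y = 85 mm, Ī = 6 550 667 mm⁴.
Top flange (beyond web): 79 × 16, A = 1 264 mm², y = 162 mm, Ī = 26 965 mm⁴.
Bottom flange (beyond web): 79 × 16, A = 1 264 mm², y = 8 mm, Ī = 26 965 mm⁴.
By symmetry the centroid is at mid-height, ȳ = 85 mm.
Transfer each piece to the centroidal x-axis using Ī + A·d² with d = y − 85:
  web: d = 0 mm → contributes +6 550 667 mm⁴
  top flange (beyond web): d = 77 mm → contributes +7 521 221 mm⁴
  bottom flange (beyond web): d = -77 mm → contributes +7 521 221 mm⁴
Total I = 21 593 109 mm⁴.
For the y-axis: x̄ = 30.881 mm.
Repeating about the centroidal y-axis gives I_y = 4 329 035 mm⁴.

I_x ≈ 2.16 × 10⁷ mm⁴, I_y ≈ 4.33 × 10⁶ mm⁴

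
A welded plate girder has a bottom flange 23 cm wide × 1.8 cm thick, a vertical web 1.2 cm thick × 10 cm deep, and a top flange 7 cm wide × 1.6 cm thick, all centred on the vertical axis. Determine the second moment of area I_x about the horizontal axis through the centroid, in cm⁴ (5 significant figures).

I_x ≈ 1433.8 cm⁴

Treat the section as a set of non-overlapping primitives; coordinates are from the bounding-box lower-left.
Bottom plate: 23 × 1.8, A = 41.4 cm², y = 0.9 cm, Ī = 11.178 cm⁴.
Web plate: 1.2 × 10, A = 12 cm², y = 6.8 cm, Ī = 100 cm⁴.
Top plate: 7 × 1.6, A = 11.2 cm², y = 12.6 cm, Ī = 2.389333 cm⁴.
Centroid: ȳ = ΣA·y / ΣA = 4.024458 cm.
Transfer each piece to the horizontal axis through the centroid using Ī + A·d² with d = y − 4.024458:
  bottom plate: d = -3.124458 cm → contributes +415.3347 cm⁴
  web plate: d = 2.775542 cm → contributes +192.4436 cm⁴
  top plate: d = 8.575542 cm → contributes +826.0364 cm⁴
Total I = 1433.815 cm⁴.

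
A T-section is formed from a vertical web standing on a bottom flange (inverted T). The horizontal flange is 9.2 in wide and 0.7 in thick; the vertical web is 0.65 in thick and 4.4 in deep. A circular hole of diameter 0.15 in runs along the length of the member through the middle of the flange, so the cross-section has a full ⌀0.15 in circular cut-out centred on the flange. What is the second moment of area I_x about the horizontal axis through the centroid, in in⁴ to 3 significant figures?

Break the section into simple shapes (no overlaps), measuring from the bottom-left corner of the bounding box.
Flange: 9.2 × 0.7, A = 6.44 in², y = 0.35 in, Ī = 0.26297 in⁴.
Web: 0.65 × 4.4, A = 2.86 in², y = 2.9 in, Ī = 4.6141 in⁴.
Hole (subtracted): ⌀0.15, A = 0.017671 in², y = 0.35 in, Ī = 0.00002485 in⁴.
Centroid: ȳ = ΣA·y / ΣA = 1.1357 in.
Transfer each piece to the horizontal axis through the centroid using Ī + A·d² with d = y − 1.1357:
  flange: d = -0.78569 in → contributes +4.2384 in⁴
  web: d = 1.7643 in → contributes +13.517 in⁴
  hole: d = -0.78569 in → contributes −0.010933 in⁴
Total I = 17.744 in⁴.

I_x ≈ 17.7 in⁴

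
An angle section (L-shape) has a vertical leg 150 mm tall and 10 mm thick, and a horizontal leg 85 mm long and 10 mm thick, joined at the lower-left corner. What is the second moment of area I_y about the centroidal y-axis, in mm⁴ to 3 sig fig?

I_y ≈ 1.27 × 10⁶ mm⁴

Break the section into simple shapes (no overlaps), measuring from the bottom-left corner of the bounding box.
Vertical leg: 10 × 150, A = 1 500 mm², x = 5 mm, Ī = 12 500 mm⁴.
Horizontal leg (remainder): 75 × 10, A = 750 mm², x = 47.5 mm, Ī = 351 563 mm⁴.
Centroid: x̄ = ΣA·x / ΣA = 19.167 mm.
Transfer each piece to the centroidal y-axis using Ī + A·d² with d = x − 19.167:
  vertical leg: d = -14.167 mm → contributes +313 542 mm⁴
  horizontal leg (remainder): d = 28.333 mm → contributes +953 646 mm⁴
Total I = 1 267 188 mm⁴.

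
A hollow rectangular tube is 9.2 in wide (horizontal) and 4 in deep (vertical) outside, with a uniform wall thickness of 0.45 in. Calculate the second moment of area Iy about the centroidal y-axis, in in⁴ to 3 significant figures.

Iy ≈ 112 in⁴

Decompose the section into non-overlapping parts with the origin at the bottom-left of its bounding rectangle.
Outer rectangle: 9.2 × 4, A = 36.8 in², x = 4.6 in, Ī = 259.56 in⁴.
Inner void (subtracted): 8.3 × 3.1, A = 25.73 in², x = 4.6 in, Ī = 147.71 in⁴.
By symmetry the centroid is at mid-width, x̄ = 4.6 in.
All pieces are centred on the centroidal y-axis, so I = ΣĪ (holes subtracted) = 111.85 in⁴.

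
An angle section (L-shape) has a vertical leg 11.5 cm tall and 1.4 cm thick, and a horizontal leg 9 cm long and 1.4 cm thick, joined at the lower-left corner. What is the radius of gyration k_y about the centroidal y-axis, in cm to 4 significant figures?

k_y ≈ 2.620 cm

Break the section into simple shapes (no overlaps), measuring from the bottom-left corner of the bounding box.
Vertical leg: 1.4 × 11.5, A = 16.1 cm², x = 0.7 cm, Ī = 2.62967 cm⁴.
Horizontal leg (remainder): 7.6 × 1.4, A = 10.64 cm², x = 5.2 cm, Ī = 51.2139 cm⁴.
Centroid: x̄ = ΣA·x / ΣA = 2.49058 cm.
Transfer each piece to the centroidal y-axis using Ī + A·d² with d = x − 2.49058:
  vertical leg: d = -1.79058 cm → contributes +54.2489 cm⁴
  horizontal leg (remainder): d = 2.70942 cm → contributes +129.322 cm⁴
Total I = 183.571 cm⁴.
Radius of gyration: k = √(I/A) = √(183.571 / 26.74) = 2.62012 cm.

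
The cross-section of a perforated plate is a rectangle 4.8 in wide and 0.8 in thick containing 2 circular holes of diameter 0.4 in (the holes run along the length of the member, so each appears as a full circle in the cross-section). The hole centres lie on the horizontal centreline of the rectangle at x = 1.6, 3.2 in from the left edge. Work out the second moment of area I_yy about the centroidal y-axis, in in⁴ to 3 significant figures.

Decompose the section into non-overlapping parts with the origin at the bottom-left of its bounding rectangle.
Plate: 4.8 × 0.8, A = 3.84 in², x = 2.4 in, Ī = 7.3728 in⁴.
Hole 1 (subtracted): ⌀0.4, A = 0.12566 in², x = 1.6 in, Ī = 0.0012566 in⁴.
Hole 2 (subtracted): ⌀0.4, A = 0.12566 in², x = 3.2 in, Ī = 0.0012566 in⁴.
By symmetry the centroid is at mid-width, x̄ = 2.4 in.
Transfer each piece to the centroidal y-axis using Ī + A·d² with d = x − 2.4:
  plate: d = 0 in → contributes +7.3728 in⁴
  hole 1: d = -0.8 in → contributes −0.081681 in⁴
  hole 2: d = 0.8 in → contributes −0.081681 in⁴
Total I = 7.2094 in⁴.

I_yy ≈ 7.21 in⁴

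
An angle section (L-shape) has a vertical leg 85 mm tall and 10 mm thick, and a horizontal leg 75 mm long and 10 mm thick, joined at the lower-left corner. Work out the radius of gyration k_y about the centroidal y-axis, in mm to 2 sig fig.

k_y ≈ 22 mm

Decompose the section into non-overlapping parts with the origin at the bottom-left of its bounding rectangle.
Vertical leg: 10 × 85, A = 850 mm², x = 5 mm, Ī = 7 083 mm⁴.
Horizontal leg (remainder): 65 × 10, A = 650 mm², x = 42.5 mm, Ī = 228 854 mm⁴.
Centroid: x̄ = ΣA·x / ΣA = 21.25 mm.
Transfer each piece to the centroidal y-axis using Ī + A·d² with d = x − 21.25:
  vertical leg: d = -16.25 mm → contributes +231 536 mm⁴
  horizontal leg (remainder): d = 21.25 mm → contributes +522 370 mm⁴
Total I = 753 906 mm⁴.
Radius of gyration: k = √(I/A) = √(753 906 / 1 500) = 22.42 mm.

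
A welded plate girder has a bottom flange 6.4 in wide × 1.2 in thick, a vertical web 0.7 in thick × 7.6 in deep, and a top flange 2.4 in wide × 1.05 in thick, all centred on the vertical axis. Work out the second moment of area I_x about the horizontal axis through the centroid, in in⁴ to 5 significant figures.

Decompose the section into non-overlapping parts with the origin at the bottom-left of its bounding rectangle.
Bottom plate: 6.4 × 1.2, A = 7.68 in², y = 0.6 in, Ī = 0.9216 in⁴.
Web plate: 0.7 × 7.6, A = 5.32 in², y = 5 in, Ī = 25.60693 in⁴.
Top plate: 2.4 × 1.05, A = 2.52 in², y = 9.325 in, Ī = 0.231525 in⁴.
Centroid: ȳ = ΣA·y / ΣA = 3.524936 in.
Transfer each piece to the horizontal axis through the centroid using Ī + A·d² with d = y − 3.524936:
  bottom plate: d = -2.924936 in → contributes +66.62591 in⁴
  web plate: d = 1.475064 in → contributes +37.18227 in⁴
  top plate: d = 5.800064 in → contributes +85.00621 in⁴
Total I = 188.8144 in⁴.

I_x ≈ 188.81 in⁴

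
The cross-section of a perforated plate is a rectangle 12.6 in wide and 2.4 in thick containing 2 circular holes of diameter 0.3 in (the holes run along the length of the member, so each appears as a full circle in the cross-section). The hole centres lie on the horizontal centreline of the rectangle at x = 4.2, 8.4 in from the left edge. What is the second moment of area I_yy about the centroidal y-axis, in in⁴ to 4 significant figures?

Decompose the section into non-overlapping parts with the origin at the bottom-left of its bounding rectangle.
Plate: 12.6 × 2.4, A = 30.24 in², x = 6.3 in, Ī = 400.075 in⁴.
Hole 1 (subtracted): ⌀0.3, A = 0.0706858 in², x = 4.2 in, Ī = 0.000397608 in⁴.
Hole 2 (subtracted): ⌀0.3, A = 0.0706858 in², x = 8.4 in, Ī = 0.000397608 in⁴.
By symmetry the centroid is at mid-width, x̄ = 6.3 in.
Transfer each piece to the centroidal y-axis using Ī + A·d² with d = x − 6.3:
  plate: d = 0 in → contributes +400.075 in⁴
  hole 1: d = -2.1 in → contributes −0.312122 in⁴
  hole 2: d = 2.1 in → contributes −0.312122 in⁴
Total I = 399.451 in⁴.

I_yy ≈ 399.5 in⁴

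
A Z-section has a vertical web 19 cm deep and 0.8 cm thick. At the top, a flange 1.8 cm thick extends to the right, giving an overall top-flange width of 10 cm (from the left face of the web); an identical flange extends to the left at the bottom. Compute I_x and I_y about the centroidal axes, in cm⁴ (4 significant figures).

Treat the section as a set of non-overlapping primitives; coordinates are from the bounding-box lower-left.
Web: 0.8 × 19, A = 15.2 cm², y = 9.5 cm, Ī = 457.267 cm⁴.
Top flange (beyond web): 9.2 × 1.8, A = 16.56 cm², y = 18.1 cm, Ī = 4.4712 cm⁴.
Bottom flange (beyond web): 9.2 × 1.8, A = 16.56 cm², y = 0.9 cm, Ī = 4.4712 cm⁴.
Centroid: ȳ = ΣA·y / ΣA = 9.5 cm.
Transfer each piece to the centroidal x-axis using Ī + A·d² with d = y − 9.5:
  web: d = 0 cm → contributes +457.267 cm⁴
  top flange (beyond web): d = 8.6 cm → contributes +1229.25 cm⁴
  bottom flange (beyond web): d = -8.6 cm → contributes +1229.25 cm⁴
Total I = 2915.76 cm⁴.
For the y-axis: x̄ = 9.6 cm.
Repeating about the centroidal y-axis gives I_y = 1062.42 cm⁴.

I_x ≈ 2916 cm⁴, I_y ≈ 1062 cm⁴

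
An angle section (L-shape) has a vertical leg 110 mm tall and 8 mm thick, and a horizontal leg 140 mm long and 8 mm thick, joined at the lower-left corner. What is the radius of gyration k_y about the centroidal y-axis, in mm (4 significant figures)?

Treat the section as a set of non-overlapping primitives; coordinates are from the bounding-box lower-left.
Vertical leg: 8 × 110, A = 880 mm², x = 4 mm, Ī = 4693.33 mm⁴.
Horizontal leg (remainder): 132 × 8, A = 1 056 mm², x = 74 mm, Ī = 1 533 312 mm⁴.
Centroid: x̄ = ΣA·x / ΣA = 42.1818 mm.
Transfer each piece to the centroidal y-axis using Ī + A·d² with d = x − 42.1818:
  vertical leg: d = -38.1818 mm → contributes +1 287 602 mm⁴
  horizontal leg (remainder): d = 31.8182 mm → contributes +2 602 403 mm⁴
Total I = 3 890 005 mm⁴.
Radius of gyration: k = √(I/A) = √(3 890 005 / 1 936) = 44.8252 mm.

k_y ≈ 44.83 mm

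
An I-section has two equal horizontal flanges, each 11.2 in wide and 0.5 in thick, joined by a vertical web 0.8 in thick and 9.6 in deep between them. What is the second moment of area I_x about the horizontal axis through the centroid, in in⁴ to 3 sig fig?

I_x ≈ 345 in⁴

Break the section into simple shapes (no overlaps), measuring from the bottom-left corner of the bounding box.
Bottom flange: 11.2 × 0.5, A = 5.6 in², y = 0.25 in, Ī = 0.11667 in⁴.
Web: 0.8 × 9.6, A = 7.68 in², y = 5.3 in, Ī = 58.982 in⁴.
Top flange: 11.2 × 0.5, A = 5.6 in², y = 10.35 in, Ī = 0.11667 in⁴.
By symmetry the centroid is at mid-height, ȳ = 5.3 in.
Transfer each piece to the horizontal axis through the centroid using Ī + A·d² with d = y − 5.3:
  bottom flange: d = -5.05 in → contributes +142.93 in⁴
  web: d = 0 in → contributes +58.982 in⁴
  top flange: d = 5.05 in → contributes +142.93 in⁴
Total I = 344.84 in⁴.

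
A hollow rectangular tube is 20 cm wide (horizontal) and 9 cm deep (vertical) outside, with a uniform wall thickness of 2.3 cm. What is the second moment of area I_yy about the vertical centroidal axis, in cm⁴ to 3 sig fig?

I_yy ≈ 4660 cm⁴

Decompose the section into non-overlapping parts with the origin at the bottom-left of its bounding rectangle.
Outer rectangle: 20 × 9, A = 180 cm², x = 10 cm, Ī = 6 000 cm⁴.
Inner void (subtracted): 15.4 × 4.4, A = 67.76 cm², x = 10 cm, Ī = 1339.2 cm⁴.
By symmetry the centroid is at mid-width, x̄ = 10 cm.
All pieces are centred on the vertical centroidal axis, so I = ΣĪ (holes subtracted) = 4660.8 cm⁴.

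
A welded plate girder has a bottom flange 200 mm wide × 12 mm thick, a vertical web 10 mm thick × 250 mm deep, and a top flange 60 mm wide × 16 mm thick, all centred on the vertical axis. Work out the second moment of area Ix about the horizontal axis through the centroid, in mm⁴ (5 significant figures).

Ix ≈ 6.5288 × 10⁷ mm⁴

Treat the section as a set of non-overlapping primitives; coordinates are from the bounding-box lower-left.
Bottom plate: 200 × 12, A = 2 400 mm², y = 6 mm, Ī = 28 800 mm⁴.
Web plate: 10 × 250, A = 2 500 mm², y = 137 mm, Ī = 13 020 833 mm⁴.
Top plate: 60 × 16, A = 960 mm², y = 270 mm, Ī = 20 480 mm⁴.
Centroid: ȳ = ΣA·y / ΣA = 105.1365 mm.
Transfer each piece to the horizontal axis through the centroid using Ī + A·d² with d = y − 105.1365:
  bottom plate: d = -99.13652 mm → contributes +23 616 118 mm⁴
  web plate: d = 31.86348 mm → contributes +15 559 037 mm⁴
  top plate: d = 164.8635 mm → contributes +26 113 249 mm⁴
Total I = 65 288 404 mm⁴.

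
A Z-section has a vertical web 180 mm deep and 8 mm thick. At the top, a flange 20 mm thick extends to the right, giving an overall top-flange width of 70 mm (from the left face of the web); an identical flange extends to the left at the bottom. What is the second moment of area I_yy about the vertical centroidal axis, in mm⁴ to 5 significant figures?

I_yy ≈ 3.8401 × 10⁶ mm⁴

Break the section into simple shapes (no overlaps), measuring from the bottom-left corner of the bounding box.
Web: 8 × 180, A = 1 440 mm², x = 66 mm, Ī = 7 680 mm⁴.
Top flange (beyond web): 62 × 20, A = 1 240 mm², x = 101 mm, Ī = 397213.3 mm⁴.
Bottom flange (beyond web): 62 × 20, A = 1 240 mm², x = 31 mm, Ī = 397213.3 mm⁴.
Centroid: x̄ = ΣA·x / ΣA = 66 mm.
Transfer each piece to the vertical centroidal axis using Ī + A·d² with d = x − 66:
  web: d = 0 mm → contributes +7 680 mm⁴
  top flange (beyond web): d = 35 mm → contributes +1 916 213 mm⁴
  bottom flange (beyond web): d = -35 mm → contributes +1 916 213 mm⁴
Total I = 3 840 107 mm⁴.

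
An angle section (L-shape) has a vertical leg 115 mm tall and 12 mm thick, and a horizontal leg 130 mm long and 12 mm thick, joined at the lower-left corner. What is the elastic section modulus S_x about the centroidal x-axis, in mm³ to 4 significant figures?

Treat the section as a set of non-overlapping primitives; coordinates are from the bounding-box lower-left.
Vertical leg: 12 × 115, A = 1 380 mm², y = 57.5 mm, Ī = 1 520 875 mm⁴.
Horizontal leg (remainder): 118 × 12, A = 1 416 mm², y = 6 mm, Ī = 16 992 mm⁴.
Centroid: ȳ = ΣA·y / ΣA = 31.4185 mm.
Transfer each piece to the centroidal x-axis using Ī + A·d² with d = y − 31.4185:
  vertical leg: d = 26.0815 mm → contributes +2 459 616 mm⁴
  horizontal leg (remainder): d = -25.4185 mm → contributes +931 867 mm⁴
Total I = 3 391 482 mm⁴.
Extreme fibre distance c = 83.5815 mm; S = I/c = 40576.9 mm³.

S_x ≈ 4.058 × 10⁴ mm³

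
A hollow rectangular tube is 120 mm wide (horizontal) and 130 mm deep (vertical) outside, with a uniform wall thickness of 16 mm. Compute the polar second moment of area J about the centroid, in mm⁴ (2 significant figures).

Decompose the section into non-overlapping parts with the origin at the bottom-left of its bounding rectangle.
Outer rectangle: 120 × 130, A = 15 600 mm², y = 65 mm, Ī = 21 970 000 mm⁴.
Inner void (subtracted): 88 × 98, A = 8 624 mm², y = 65 mm, Ī = 6 902 075 mm⁴.
By symmetry the centroid is at mid-height, ȳ = 65 mm.
All pieces are centred on the centroidal x-axis, so I = ΣĪ (holes subtracted) = 15 067 925 mm⁴.
Repeating about the centroidal y-axis gives I_y = 13 154 645 mm⁴.
Polar second moment: J = I_x + I_y = 28 222 571 mm⁴.

J ≈ 2.8 × 10⁷ mm⁴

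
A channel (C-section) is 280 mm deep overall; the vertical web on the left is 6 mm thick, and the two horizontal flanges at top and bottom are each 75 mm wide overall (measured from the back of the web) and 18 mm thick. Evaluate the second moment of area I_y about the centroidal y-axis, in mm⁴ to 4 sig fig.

Split into non-overlapping primitives; take the origin at the lower-left of the bounding box.
Web: 6 × 280, A = 1 680 mm², x = 3 mm, Ī = 5 040 mm⁴.
Top flange (beyond web): 69 × 18, A = 1 242 mm², x = 40.5 mm, Ī = 492 764 mm⁴.
Bottom flange (beyond web): 69 × 18, A = 1 242 mm², x = 40.5 mm, Ī = 492 764 mm⁴.
Centroid: x̄ = ΣA·x / ΣA = 25.3703 mm.
Transfer each piece to the centroidal y-axis using Ī + A·d² with d = x − 25.3703:
  web: d = -22.3703 mm → contributes +845 764 mm⁴
  top flange (beyond web): d = 15.1297 mm → contributes +777 066 mm⁴
  bottom flange (beyond web): d = 15.1297 mm → contributes +777 066 mm⁴
Total I = 2 399 897 mm⁴.

I_y ≈ 2.400 × 10⁶ mm⁴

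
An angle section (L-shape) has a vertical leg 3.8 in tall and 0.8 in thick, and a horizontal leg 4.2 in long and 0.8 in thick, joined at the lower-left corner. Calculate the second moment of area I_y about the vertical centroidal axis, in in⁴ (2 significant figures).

Treat the section as a set of non-overlapping primitives; coordinates are from the bounding-box lower-left.
Vertical leg: 0.8 × 3.8, A = 3.04 in², x = 0.4 in, Ī = 0.1621 in⁴.
Horizontal leg (remainder): 3.4 × 0.8, A = 2.72 in², x = 2.5 in, Ī = 2.62 in⁴.
Centroid: x̄ = ΣA·x / ΣA = 1.392 in.
Transfer each piece to the vertical centroidal axis using Ī + A·d² with d = x − 1.392:
  vertical leg: d = -0.9917 in → contributes +3.152 in⁴
  horizontal leg (remainder): d = 1.108 in → contributes +5.962 in⁴
Total I = 9.113 in⁴.

I_y ≈ 9.1 in⁴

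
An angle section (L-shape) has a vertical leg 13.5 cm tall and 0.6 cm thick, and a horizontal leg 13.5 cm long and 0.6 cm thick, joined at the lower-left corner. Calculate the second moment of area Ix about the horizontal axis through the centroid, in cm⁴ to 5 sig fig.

Break the section into simple shapes (no overlaps), measuring from the bottom-left corner of the bounding box.
Vertical leg: 0.6 × 13.5, A = 8.1 cm², y = 6.75 cm, Ī = 123.0188 cm⁴.
Horizontal leg (remainder): 12.9 × 0.6, A = 7.74 cm², y = 0.3 cm, Ī = 0.2322 cm⁴.
Centroid: ȳ = ΣA·y / ΣA = 3.598295 cm.
Transfer each piece to the horizontal axis through the centroid using Ī + A·d² with d = y − 3.598295:
  vertical leg: d = 3.151705 cm → contributes +203.478 cm⁴
  horizontal leg (remainder): d = -3.298295 cm → contributes +84.43375 cm⁴
Total I = 287.9118 cm⁴.

Ix ≈ 287.91 cm⁴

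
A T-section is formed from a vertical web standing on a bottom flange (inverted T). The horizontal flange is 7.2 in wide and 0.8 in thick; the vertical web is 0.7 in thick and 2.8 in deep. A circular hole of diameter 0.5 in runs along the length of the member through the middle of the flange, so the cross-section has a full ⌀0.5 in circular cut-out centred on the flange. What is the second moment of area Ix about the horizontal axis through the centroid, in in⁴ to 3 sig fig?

Ix ≈ 6.28 in⁴

Break the section into simple shapes (no overlaps), measuring from the bottom-left corner of the bounding box.
Flange: 7.2 × 0.8, A = 5.76 in², y = 0.4 in, Ī = 0.3072 in⁴.
Web: 0.7 × 2.8, A = 1.96 in², y = 2.2 in, Ī = 1.2805 in⁴.
Hole (subtracted): ⌀0.5, A = 0.19635 in², y = 0.4 in, Ī = 0.003068 in⁴.
Centroid: ȳ = ΣA·y / ΣA = 0.86892 in.
Transfer each piece to the horizontal axis through the centroid using Ī + A·d² with d = y − 0.86892:
  flange: d = -0.46892 in → contributes +1.5738 in⁴
  web: d = 1.3311 in → contributes +4.7532 in⁴
  hole: d = -0.46892 in → contributes −0.046243 in⁴
Total I = 6.2807 in⁴.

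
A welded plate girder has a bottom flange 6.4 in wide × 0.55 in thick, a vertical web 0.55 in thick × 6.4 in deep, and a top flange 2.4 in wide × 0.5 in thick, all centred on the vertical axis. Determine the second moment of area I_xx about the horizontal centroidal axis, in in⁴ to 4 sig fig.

I_xx ≈ 60.97 in⁴

Break the section into simple shapes (no overlaps), measuring from the bottom-left corner of the bounding box.
Bottom plate: 6.4 × 0.55, A = 3.52 in², y = 0.275 in, Ī = 0.0887333 in⁴.
Web plate: 0.55 × 6.4, A = 3.52 in², y = 3.75 in, Ī = 12.0149 in⁴.
Top plate: 2.4 × 0.5, A = 1.2 in², y = 7.2 in, Ī = 0.025 in⁴.
Centroid: ȳ = ΣA·y / ΣA = 2.76796 in.
Transfer each piece to the horizontal centroidal axis using Ī + A·d² with d = y − 2.76796:
  bottom plate: d = -2.49296 in → contributes +21.965 in⁴
  web plate: d = 0.982039 in → contributes +15.4096 in⁴
  top plate: d = 4.43204 in → contributes +23.5966 in⁴
Total I = 60.9712 in⁴.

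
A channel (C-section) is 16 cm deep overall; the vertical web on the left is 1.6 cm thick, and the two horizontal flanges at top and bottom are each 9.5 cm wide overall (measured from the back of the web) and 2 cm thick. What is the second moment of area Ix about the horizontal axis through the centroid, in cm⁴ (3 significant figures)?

Treat the section as a set of non-overlapping primitives; coordinates are from the bounding-box lower-left.
Web: 1.6 × 16, A = 25.6 cm², y = 8 cm, Ī = 546.13 cm⁴.
Top flange (beyond web): 7.9 × 2, A = 15.8 cm², y = 15 cm, Ī = 5.2667 cm⁴.
Bottom flange (beyond web): 7.9 × 2, A = 15.8 cm², y = 1 cm, Ī = 5.2667 cm⁴.
By symmetry the centroid is at mid-height, ȳ = 8 cm.
Transfer each piece to the horizontal axis through the centroid using Ī + A·d² with d = y − 8:
  web: d = 0 cm → contributes +546.13 cm⁴
  top flange (beyond web): d = 7 cm → contributes +779.47 cm⁴
  bottom flange (beyond web): d = -7 cm → contributes +779.47 cm⁴
Total I = 2105.1 cm⁴.

Ix ≈ 2110 cm⁴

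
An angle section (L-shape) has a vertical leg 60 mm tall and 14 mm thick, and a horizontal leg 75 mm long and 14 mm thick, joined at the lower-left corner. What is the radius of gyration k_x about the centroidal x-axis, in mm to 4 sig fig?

Decompose the section into non-overlapping parts with the origin at the bottom-left of its bounding rectangle.
Vertical leg: 14 × 60, A = 840 mm², y = 30 mm, Ī = 252 000 mm⁴.
Horizontal leg (remainder): 61 × 14, A = 854 mm², y = 7 mm, Ī = 13948.7 mm⁴.
Centroid: ȳ = ΣA·y / ΣA = 18.405 mm.
Transfer each piece to the centroidal x-axis using Ī + A·d² with d = y − 18.405:
  vertical leg: d = 11.595 mm → contributes +364 934 mm⁴
  horizontal leg (remainder): d = -11.405 mm → contributes +125 031 mm⁴
Total I = 489 965 mm⁴.
Radius of gyration: k = √(I/A) = √(489 965 / 1 694) = 17.0069 mm.

k_x ≈ 17.01 mm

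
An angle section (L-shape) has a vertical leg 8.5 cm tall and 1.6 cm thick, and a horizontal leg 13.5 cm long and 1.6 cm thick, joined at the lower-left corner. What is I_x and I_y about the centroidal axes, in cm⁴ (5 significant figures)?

Break the section into simple shapes (no overlaps), measuring from the bottom-left corner of the bounding box.
Vertical leg: 1.6 × 8.5, A = 13.6 cm², y = 4.25 cm, Ī = 81.88333 cm⁴.
Horizontal leg (remainder): 11.9 × 1.6, A = 19.04 cm², y = 0.8 cm, Ī = 4.061867 cm⁴.
Centroid: ȳ = ΣA·y / ΣA = 2.2375 cm.
Transfer each piece to the centroidal x-axis using Ī + A·d² with d = y − 2.2375:
  vertical leg: d = 2.0125 cm → contributes +136.9655 cm⁴
  horizontal leg (remainder): d = -1.4375 cm → contributes +43.40624 cm⁴
Total I = 180.3717 cm⁴.
For the y-axis: x̄ = 4.7375 cm.
Repeating about the centroidal y-axis gives I_y = 589.0517 cm⁴.

I_x ≈ 180.37 cm⁴, I_y ≈ 589.05 cm⁴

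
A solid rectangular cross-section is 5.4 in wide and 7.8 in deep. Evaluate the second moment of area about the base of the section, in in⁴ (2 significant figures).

I_base ≈ 850 in⁴

The section: 5.4 × 7.8, A = 42.12 in², y = 3.9 in, Ī = 213.5 in⁴.
Transfer it to the bottom edge using Ī + A·d² with d = y − 0:
  the section: d = 3.9 in → contributes +854.2 in⁴
Total I = 854.2 in⁴.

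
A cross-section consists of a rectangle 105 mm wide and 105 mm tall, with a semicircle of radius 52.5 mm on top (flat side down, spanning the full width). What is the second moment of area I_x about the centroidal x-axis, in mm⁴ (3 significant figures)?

Decompose the section into non-overlapping parts with the origin at the bottom-left of its bounding rectangle.
Rectangular body: 105 × 105, A = 11 025 mm², y = 52.5 mm, Ī = 10 129 219 mm⁴.
Semicircular cap: semicircle r = 52.5, A = 4329.5 mm², y = 127.28 mm, Ī = 833 814 mm⁴.
Centroid: ȳ = ΣA·y / ΣA = 73.586 mm.
Transfer each piece to the centroidal x-axis using Ī + A·d² with d = y − 73.586:
  rectangular body: d = -21.086 mm → contributes +15 031 231 mm⁴
  semicircular cap: d = 53.696 mm → contributes +13 316 685 mm⁴
Total I = 28 347 916 mm⁴.

I_x ≈ 2.83 × 10⁷ mm⁴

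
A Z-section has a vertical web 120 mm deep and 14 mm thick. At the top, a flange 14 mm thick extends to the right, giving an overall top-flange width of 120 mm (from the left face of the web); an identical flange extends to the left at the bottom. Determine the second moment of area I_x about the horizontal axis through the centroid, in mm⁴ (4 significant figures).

Decompose the section into non-overlapping parts with the origin at the bottom-left of its bounding rectangle.
Web: 14 × 120, A = 1 680 mm², y = 60 mm, Ī = 2 016 000 mm⁴.
Top flange (beyond web): 106 × 14, A = 1 484 mm², y = 113 mm, Ī = 24238.7 mm⁴.
Bottom flange (beyond web): 106 × 14, A = 1 484 mm², y = 7 mm, Ī = 24238.7 mm⁴.
Centroid: ȳ = ΣA·y / ΣA = 60 mm.
Transfer each piece to the horizontal axis through the centroid using Ī + A·d² with d = y − 60:
  web: d = 0 mm → contributes +2 016 000 mm⁴
  top flange (beyond web): d = 53 mm → contributes +4 192 795 mm⁴
  bottom flange (beyond web): d = -53 mm → contributes +4 192 795 mm⁴
Total I = 10 401 589 mm⁴.

I_x ≈ 1.040 × 10⁷ mm⁴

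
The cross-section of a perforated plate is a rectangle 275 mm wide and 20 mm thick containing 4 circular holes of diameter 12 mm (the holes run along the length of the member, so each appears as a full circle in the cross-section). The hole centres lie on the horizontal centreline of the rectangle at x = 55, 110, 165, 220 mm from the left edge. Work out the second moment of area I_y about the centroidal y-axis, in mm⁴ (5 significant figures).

Decompose the section into non-overlapping parts with the origin at the bottom-left of its bounding rectangle.
Plate: 275 × 20, A = 5 500 mm², x = 137.5 mm, Ī = 34 661 458 mm⁴.
Hole 1 (subtracted): ⌀12, A = 113.0973 mm², x = 55 mm, Ī = 1017.876 mm⁴.
Hole 2 (subtracted): ⌀12, A = 113.0973 mm², x = 110 mm, Ī = 1017.876 mm⁴.
Hole 3 (subtracted): ⌀12, A = 113.0973 mm², x = 165 mm, Ī = 1017.876 mm⁴.
Hole 4 (subtracted): ⌀12, A = 113.0973 mm², x = 220 mm, Ī = 1017.876 mm⁴.
By symmetry the centroid is at mid-width, x̄ = 137.5 mm.
Transfer each piece to the centroidal y-axis using Ī + A·d² with d = x − 137.5:
  plate: d = 0 mm → contributes +34 661 458 mm⁴
  hole 1: d = -82.5 mm → contributes −770786.6 mm⁴
  hole 2: d = -27.5 mm → contributes −86547.74 mm⁴
  hole 3: d = 27.5 mm → contributes −86547.74 mm⁴
  hole 4: d = 82.5 mm → contributes −770786.6 mm⁴
Total I = 32 946 790 mm⁴.

I_y ≈ 3.2947 × 10⁷ mm⁴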